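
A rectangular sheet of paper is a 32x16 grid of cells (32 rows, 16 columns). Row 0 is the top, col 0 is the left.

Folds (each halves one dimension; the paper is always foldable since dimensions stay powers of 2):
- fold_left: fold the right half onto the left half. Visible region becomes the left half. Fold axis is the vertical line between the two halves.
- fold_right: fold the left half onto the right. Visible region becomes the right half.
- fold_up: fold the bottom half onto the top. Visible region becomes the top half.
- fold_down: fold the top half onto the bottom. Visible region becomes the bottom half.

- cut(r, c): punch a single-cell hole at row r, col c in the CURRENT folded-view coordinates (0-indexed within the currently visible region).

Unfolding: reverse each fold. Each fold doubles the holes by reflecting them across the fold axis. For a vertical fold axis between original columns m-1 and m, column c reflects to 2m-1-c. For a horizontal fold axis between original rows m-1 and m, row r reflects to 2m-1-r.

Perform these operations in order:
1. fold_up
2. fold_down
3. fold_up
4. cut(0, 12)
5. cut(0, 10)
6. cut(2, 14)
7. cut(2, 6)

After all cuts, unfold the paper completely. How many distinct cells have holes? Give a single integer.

Answer: 32

Derivation:
Op 1 fold_up: fold axis h@16; visible region now rows[0,16) x cols[0,16) = 16x16
Op 2 fold_down: fold axis h@8; visible region now rows[8,16) x cols[0,16) = 8x16
Op 3 fold_up: fold axis h@12; visible region now rows[8,12) x cols[0,16) = 4x16
Op 4 cut(0, 12): punch at orig (8,12); cuts so far [(8, 12)]; region rows[8,12) x cols[0,16) = 4x16
Op 5 cut(0, 10): punch at orig (8,10); cuts so far [(8, 10), (8, 12)]; region rows[8,12) x cols[0,16) = 4x16
Op 6 cut(2, 14): punch at orig (10,14); cuts so far [(8, 10), (8, 12), (10, 14)]; region rows[8,12) x cols[0,16) = 4x16
Op 7 cut(2, 6): punch at orig (10,6); cuts so far [(8, 10), (8, 12), (10, 6), (10, 14)]; region rows[8,12) x cols[0,16) = 4x16
Unfold 1 (reflect across h@12): 8 holes -> [(8, 10), (8, 12), (10, 6), (10, 14), (13, 6), (13, 14), (15, 10), (15, 12)]
Unfold 2 (reflect across h@8): 16 holes -> [(0, 10), (0, 12), (2, 6), (2, 14), (5, 6), (5, 14), (7, 10), (7, 12), (8, 10), (8, 12), (10, 6), (10, 14), (13, 6), (13, 14), (15, 10), (15, 12)]
Unfold 3 (reflect across h@16): 32 holes -> [(0, 10), (0, 12), (2, 6), (2, 14), (5, 6), (5, 14), (7, 10), (7, 12), (8, 10), (8, 12), (10, 6), (10, 14), (13, 6), (13, 14), (15, 10), (15, 12), (16, 10), (16, 12), (18, 6), (18, 14), (21, 6), (21, 14), (23, 10), (23, 12), (24, 10), (24, 12), (26, 6), (26, 14), (29, 6), (29, 14), (31, 10), (31, 12)]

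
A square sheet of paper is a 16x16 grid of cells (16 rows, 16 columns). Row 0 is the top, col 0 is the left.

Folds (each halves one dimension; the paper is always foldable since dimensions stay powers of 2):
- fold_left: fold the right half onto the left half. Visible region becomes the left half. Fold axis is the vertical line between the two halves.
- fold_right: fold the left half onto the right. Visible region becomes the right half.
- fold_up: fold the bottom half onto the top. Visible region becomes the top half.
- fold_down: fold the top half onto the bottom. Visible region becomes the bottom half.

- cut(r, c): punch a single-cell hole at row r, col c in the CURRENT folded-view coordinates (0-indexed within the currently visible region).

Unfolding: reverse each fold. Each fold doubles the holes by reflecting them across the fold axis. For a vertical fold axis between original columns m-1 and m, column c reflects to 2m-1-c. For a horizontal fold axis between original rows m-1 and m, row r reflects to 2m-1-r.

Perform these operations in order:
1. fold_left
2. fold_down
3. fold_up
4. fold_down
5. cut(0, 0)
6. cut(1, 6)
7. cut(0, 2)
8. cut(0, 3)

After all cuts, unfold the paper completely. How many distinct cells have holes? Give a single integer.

Answer: 64

Derivation:
Op 1 fold_left: fold axis v@8; visible region now rows[0,16) x cols[0,8) = 16x8
Op 2 fold_down: fold axis h@8; visible region now rows[8,16) x cols[0,8) = 8x8
Op 3 fold_up: fold axis h@12; visible region now rows[8,12) x cols[0,8) = 4x8
Op 4 fold_down: fold axis h@10; visible region now rows[10,12) x cols[0,8) = 2x8
Op 5 cut(0, 0): punch at orig (10,0); cuts so far [(10, 0)]; region rows[10,12) x cols[0,8) = 2x8
Op 6 cut(1, 6): punch at orig (11,6); cuts so far [(10, 0), (11, 6)]; region rows[10,12) x cols[0,8) = 2x8
Op 7 cut(0, 2): punch at orig (10,2); cuts so far [(10, 0), (10, 2), (11, 6)]; region rows[10,12) x cols[0,8) = 2x8
Op 8 cut(0, 3): punch at orig (10,3); cuts so far [(10, 0), (10, 2), (10, 3), (11, 6)]; region rows[10,12) x cols[0,8) = 2x8
Unfold 1 (reflect across h@10): 8 holes -> [(8, 6), (9, 0), (9, 2), (9, 3), (10, 0), (10, 2), (10, 3), (11, 6)]
Unfold 2 (reflect across h@12): 16 holes -> [(8, 6), (9, 0), (9, 2), (9, 3), (10, 0), (10, 2), (10, 3), (11, 6), (12, 6), (13, 0), (13, 2), (13, 3), (14, 0), (14, 2), (14, 3), (15, 6)]
Unfold 3 (reflect across h@8): 32 holes -> [(0, 6), (1, 0), (1, 2), (1, 3), (2, 0), (2, 2), (2, 3), (3, 6), (4, 6), (5, 0), (5, 2), (5, 3), (6, 0), (6, 2), (6, 3), (7, 6), (8, 6), (9, 0), (9, 2), (9, 3), (10, 0), (10, 2), (10, 3), (11, 6), (12, 6), (13, 0), (13, 2), (13, 3), (14, 0), (14, 2), (14, 3), (15, 6)]
Unfold 4 (reflect across v@8): 64 holes -> [(0, 6), (0, 9), (1, 0), (1, 2), (1, 3), (1, 12), (1, 13), (1, 15), (2, 0), (2, 2), (2, 3), (2, 12), (2, 13), (2, 15), (3, 6), (3, 9), (4, 6), (4, 9), (5, 0), (5, 2), (5, 3), (5, 12), (5, 13), (5, 15), (6, 0), (6, 2), (6, 3), (6, 12), (6, 13), (6, 15), (7, 6), (7, 9), (8, 6), (8, 9), (9, 0), (9, 2), (9, 3), (9, 12), (9, 13), (9, 15), (10, 0), (10, 2), (10, 3), (10, 12), (10, 13), (10, 15), (11, 6), (11, 9), (12, 6), (12, 9), (13, 0), (13, 2), (13, 3), (13, 12), (13, 13), (13, 15), (14, 0), (14, 2), (14, 3), (14, 12), (14, 13), (14, 15), (15, 6), (15, 9)]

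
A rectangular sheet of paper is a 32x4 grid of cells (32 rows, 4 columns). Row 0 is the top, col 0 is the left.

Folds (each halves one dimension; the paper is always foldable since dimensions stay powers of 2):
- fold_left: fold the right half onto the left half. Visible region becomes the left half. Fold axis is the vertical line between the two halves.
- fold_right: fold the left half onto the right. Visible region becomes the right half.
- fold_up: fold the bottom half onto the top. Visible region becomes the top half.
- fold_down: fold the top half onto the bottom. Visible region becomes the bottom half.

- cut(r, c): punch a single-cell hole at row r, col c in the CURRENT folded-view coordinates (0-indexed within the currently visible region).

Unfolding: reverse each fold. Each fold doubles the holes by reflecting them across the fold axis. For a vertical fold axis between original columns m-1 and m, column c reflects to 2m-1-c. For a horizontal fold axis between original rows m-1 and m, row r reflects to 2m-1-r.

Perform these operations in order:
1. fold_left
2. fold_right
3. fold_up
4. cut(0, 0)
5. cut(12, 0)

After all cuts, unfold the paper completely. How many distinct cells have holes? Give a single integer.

Op 1 fold_left: fold axis v@2; visible region now rows[0,32) x cols[0,2) = 32x2
Op 2 fold_right: fold axis v@1; visible region now rows[0,32) x cols[1,2) = 32x1
Op 3 fold_up: fold axis h@16; visible region now rows[0,16) x cols[1,2) = 16x1
Op 4 cut(0, 0): punch at orig (0,1); cuts so far [(0, 1)]; region rows[0,16) x cols[1,2) = 16x1
Op 5 cut(12, 0): punch at orig (12,1); cuts so far [(0, 1), (12, 1)]; region rows[0,16) x cols[1,2) = 16x1
Unfold 1 (reflect across h@16): 4 holes -> [(0, 1), (12, 1), (19, 1), (31, 1)]
Unfold 2 (reflect across v@1): 8 holes -> [(0, 0), (0, 1), (12, 0), (12, 1), (19, 0), (19, 1), (31, 0), (31, 1)]
Unfold 3 (reflect across v@2): 16 holes -> [(0, 0), (0, 1), (0, 2), (0, 3), (12, 0), (12, 1), (12, 2), (12, 3), (19, 0), (19, 1), (19, 2), (19, 3), (31, 0), (31, 1), (31, 2), (31, 3)]

Answer: 16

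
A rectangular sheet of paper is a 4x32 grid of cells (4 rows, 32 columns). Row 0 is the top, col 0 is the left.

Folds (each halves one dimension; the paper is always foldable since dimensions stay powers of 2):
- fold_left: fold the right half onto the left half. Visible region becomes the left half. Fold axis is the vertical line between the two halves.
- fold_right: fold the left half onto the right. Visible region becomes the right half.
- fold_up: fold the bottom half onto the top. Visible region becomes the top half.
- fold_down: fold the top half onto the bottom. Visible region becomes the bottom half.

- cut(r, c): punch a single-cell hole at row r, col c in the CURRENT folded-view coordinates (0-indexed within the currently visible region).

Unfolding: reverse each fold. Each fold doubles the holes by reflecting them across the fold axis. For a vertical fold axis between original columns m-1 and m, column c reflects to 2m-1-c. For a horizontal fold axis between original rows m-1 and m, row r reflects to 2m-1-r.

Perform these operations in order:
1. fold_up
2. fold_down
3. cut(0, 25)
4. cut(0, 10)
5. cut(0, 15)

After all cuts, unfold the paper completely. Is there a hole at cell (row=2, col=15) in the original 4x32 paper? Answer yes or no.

Answer: yes

Derivation:
Op 1 fold_up: fold axis h@2; visible region now rows[0,2) x cols[0,32) = 2x32
Op 2 fold_down: fold axis h@1; visible region now rows[1,2) x cols[0,32) = 1x32
Op 3 cut(0, 25): punch at orig (1,25); cuts so far [(1, 25)]; region rows[1,2) x cols[0,32) = 1x32
Op 4 cut(0, 10): punch at orig (1,10); cuts so far [(1, 10), (1, 25)]; region rows[1,2) x cols[0,32) = 1x32
Op 5 cut(0, 15): punch at orig (1,15); cuts so far [(1, 10), (1, 15), (1, 25)]; region rows[1,2) x cols[0,32) = 1x32
Unfold 1 (reflect across h@1): 6 holes -> [(0, 10), (0, 15), (0, 25), (1, 10), (1, 15), (1, 25)]
Unfold 2 (reflect across h@2): 12 holes -> [(0, 10), (0, 15), (0, 25), (1, 10), (1, 15), (1, 25), (2, 10), (2, 15), (2, 25), (3, 10), (3, 15), (3, 25)]
Holes: [(0, 10), (0, 15), (0, 25), (1, 10), (1, 15), (1, 25), (2, 10), (2, 15), (2, 25), (3, 10), (3, 15), (3, 25)]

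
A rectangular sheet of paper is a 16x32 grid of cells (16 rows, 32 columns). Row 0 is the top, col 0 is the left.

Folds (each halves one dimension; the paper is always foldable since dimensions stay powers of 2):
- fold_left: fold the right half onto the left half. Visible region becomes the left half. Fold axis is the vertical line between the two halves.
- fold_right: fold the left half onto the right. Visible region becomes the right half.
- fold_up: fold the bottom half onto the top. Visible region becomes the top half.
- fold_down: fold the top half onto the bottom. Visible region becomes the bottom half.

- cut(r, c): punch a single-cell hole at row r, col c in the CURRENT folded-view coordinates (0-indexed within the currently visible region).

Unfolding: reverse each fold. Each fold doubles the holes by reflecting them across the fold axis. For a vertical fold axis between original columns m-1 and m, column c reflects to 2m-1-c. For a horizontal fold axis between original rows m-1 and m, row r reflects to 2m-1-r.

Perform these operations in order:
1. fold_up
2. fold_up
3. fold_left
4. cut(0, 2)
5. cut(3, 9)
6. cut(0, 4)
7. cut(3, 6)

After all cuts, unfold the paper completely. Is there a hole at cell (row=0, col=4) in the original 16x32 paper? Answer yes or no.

Answer: yes

Derivation:
Op 1 fold_up: fold axis h@8; visible region now rows[0,8) x cols[0,32) = 8x32
Op 2 fold_up: fold axis h@4; visible region now rows[0,4) x cols[0,32) = 4x32
Op 3 fold_left: fold axis v@16; visible region now rows[0,4) x cols[0,16) = 4x16
Op 4 cut(0, 2): punch at orig (0,2); cuts so far [(0, 2)]; region rows[0,4) x cols[0,16) = 4x16
Op 5 cut(3, 9): punch at orig (3,9); cuts so far [(0, 2), (3, 9)]; region rows[0,4) x cols[0,16) = 4x16
Op 6 cut(0, 4): punch at orig (0,4); cuts so far [(0, 2), (0, 4), (3, 9)]; region rows[0,4) x cols[0,16) = 4x16
Op 7 cut(3, 6): punch at orig (3,6); cuts so far [(0, 2), (0, 4), (3, 6), (3, 9)]; region rows[0,4) x cols[0,16) = 4x16
Unfold 1 (reflect across v@16): 8 holes -> [(0, 2), (0, 4), (0, 27), (0, 29), (3, 6), (3, 9), (3, 22), (3, 25)]
Unfold 2 (reflect across h@4): 16 holes -> [(0, 2), (0, 4), (0, 27), (0, 29), (3, 6), (3, 9), (3, 22), (3, 25), (4, 6), (4, 9), (4, 22), (4, 25), (7, 2), (7, 4), (7, 27), (7, 29)]
Unfold 3 (reflect across h@8): 32 holes -> [(0, 2), (0, 4), (0, 27), (0, 29), (3, 6), (3, 9), (3, 22), (3, 25), (4, 6), (4, 9), (4, 22), (4, 25), (7, 2), (7, 4), (7, 27), (7, 29), (8, 2), (8, 4), (8, 27), (8, 29), (11, 6), (11, 9), (11, 22), (11, 25), (12, 6), (12, 9), (12, 22), (12, 25), (15, 2), (15, 4), (15, 27), (15, 29)]
Holes: [(0, 2), (0, 4), (0, 27), (0, 29), (3, 6), (3, 9), (3, 22), (3, 25), (4, 6), (4, 9), (4, 22), (4, 25), (7, 2), (7, 4), (7, 27), (7, 29), (8, 2), (8, 4), (8, 27), (8, 29), (11, 6), (11, 9), (11, 22), (11, 25), (12, 6), (12, 9), (12, 22), (12, 25), (15, 2), (15, 4), (15, 27), (15, 29)]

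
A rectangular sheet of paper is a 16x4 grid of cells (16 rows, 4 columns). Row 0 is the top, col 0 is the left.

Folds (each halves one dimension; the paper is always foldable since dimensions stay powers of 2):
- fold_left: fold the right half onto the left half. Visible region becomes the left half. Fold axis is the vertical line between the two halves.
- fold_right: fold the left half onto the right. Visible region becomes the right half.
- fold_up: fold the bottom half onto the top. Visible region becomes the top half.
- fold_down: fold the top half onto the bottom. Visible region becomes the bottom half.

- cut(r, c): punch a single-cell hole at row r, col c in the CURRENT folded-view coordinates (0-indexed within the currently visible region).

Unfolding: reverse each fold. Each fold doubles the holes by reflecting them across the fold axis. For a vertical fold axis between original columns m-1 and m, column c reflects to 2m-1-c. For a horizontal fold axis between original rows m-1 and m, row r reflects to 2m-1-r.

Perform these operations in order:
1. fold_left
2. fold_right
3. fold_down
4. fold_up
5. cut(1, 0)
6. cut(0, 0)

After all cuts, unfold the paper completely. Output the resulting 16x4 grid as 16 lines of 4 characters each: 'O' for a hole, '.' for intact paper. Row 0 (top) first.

Op 1 fold_left: fold axis v@2; visible region now rows[0,16) x cols[0,2) = 16x2
Op 2 fold_right: fold axis v@1; visible region now rows[0,16) x cols[1,2) = 16x1
Op 3 fold_down: fold axis h@8; visible region now rows[8,16) x cols[1,2) = 8x1
Op 4 fold_up: fold axis h@12; visible region now rows[8,12) x cols[1,2) = 4x1
Op 5 cut(1, 0): punch at orig (9,1); cuts so far [(9, 1)]; region rows[8,12) x cols[1,2) = 4x1
Op 6 cut(0, 0): punch at orig (8,1); cuts so far [(8, 1), (9, 1)]; region rows[8,12) x cols[1,2) = 4x1
Unfold 1 (reflect across h@12): 4 holes -> [(8, 1), (9, 1), (14, 1), (15, 1)]
Unfold 2 (reflect across h@8): 8 holes -> [(0, 1), (1, 1), (6, 1), (7, 1), (8, 1), (9, 1), (14, 1), (15, 1)]
Unfold 3 (reflect across v@1): 16 holes -> [(0, 0), (0, 1), (1, 0), (1, 1), (6, 0), (6, 1), (7, 0), (7, 1), (8, 0), (8, 1), (9, 0), (9, 1), (14, 0), (14, 1), (15, 0), (15, 1)]
Unfold 4 (reflect across v@2): 32 holes -> [(0, 0), (0, 1), (0, 2), (0, 3), (1, 0), (1, 1), (1, 2), (1, 3), (6, 0), (6, 1), (6, 2), (6, 3), (7, 0), (7, 1), (7, 2), (7, 3), (8, 0), (8, 1), (8, 2), (8, 3), (9, 0), (9, 1), (9, 2), (9, 3), (14, 0), (14, 1), (14, 2), (14, 3), (15, 0), (15, 1), (15, 2), (15, 3)]

Answer: OOOO
OOOO
....
....
....
....
OOOO
OOOO
OOOO
OOOO
....
....
....
....
OOOO
OOOO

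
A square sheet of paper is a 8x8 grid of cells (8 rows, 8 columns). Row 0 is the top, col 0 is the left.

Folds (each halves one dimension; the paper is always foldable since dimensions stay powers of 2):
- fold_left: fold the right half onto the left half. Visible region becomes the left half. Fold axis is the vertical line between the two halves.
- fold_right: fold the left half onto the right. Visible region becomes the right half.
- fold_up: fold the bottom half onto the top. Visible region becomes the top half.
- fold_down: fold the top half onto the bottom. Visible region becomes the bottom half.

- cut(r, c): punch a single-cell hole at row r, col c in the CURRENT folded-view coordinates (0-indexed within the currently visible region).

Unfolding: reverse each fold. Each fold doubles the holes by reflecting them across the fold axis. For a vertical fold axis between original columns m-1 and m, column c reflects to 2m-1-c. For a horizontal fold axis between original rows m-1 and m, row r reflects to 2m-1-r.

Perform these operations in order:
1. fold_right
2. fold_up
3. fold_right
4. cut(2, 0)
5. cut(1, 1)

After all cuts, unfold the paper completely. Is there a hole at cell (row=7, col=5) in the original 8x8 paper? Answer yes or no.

Answer: no

Derivation:
Op 1 fold_right: fold axis v@4; visible region now rows[0,8) x cols[4,8) = 8x4
Op 2 fold_up: fold axis h@4; visible region now rows[0,4) x cols[4,8) = 4x4
Op 3 fold_right: fold axis v@6; visible region now rows[0,4) x cols[6,8) = 4x2
Op 4 cut(2, 0): punch at orig (2,6); cuts so far [(2, 6)]; region rows[0,4) x cols[6,8) = 4x2
Op 5 cut(1, 1): punch at orig (1,7); cuts so far [(1, 7), (2, 6)]; region rows[0,4) x cols[6,8) = 4x2
Unfold 1 (reflect across v@6): 4 holes -> [(1, 4), (1, 7), (2, 5), (2, 6)]
Unfold 2 (reflect across h@4): 8 holes -> [(1, 4), (1, 7), (2, 5), (2, 6), (5, 5), (5, 6), (6, 4), (6, 7)]
Unfold 3 (reflect across v@4): 16 holes -> [(1, 0), (1, 3), (1, 4), (1, 7), (2, 1), (2, 2), (2, 5), (2, 6), (5, 1), (5, 2), (5, 5), (5, 6), (6, 0), (6, 3), (6, 4), (6, 7)]
Holes: [(1, 0), (1, 3), (1, 4), (1, 7), (2, 1), (2, 2), (2, 5), (2, 6), (5, 1), (5, 2), (5, 5), (5, 6), (6, 0), (6, 3), (6, 4), (6, 7)]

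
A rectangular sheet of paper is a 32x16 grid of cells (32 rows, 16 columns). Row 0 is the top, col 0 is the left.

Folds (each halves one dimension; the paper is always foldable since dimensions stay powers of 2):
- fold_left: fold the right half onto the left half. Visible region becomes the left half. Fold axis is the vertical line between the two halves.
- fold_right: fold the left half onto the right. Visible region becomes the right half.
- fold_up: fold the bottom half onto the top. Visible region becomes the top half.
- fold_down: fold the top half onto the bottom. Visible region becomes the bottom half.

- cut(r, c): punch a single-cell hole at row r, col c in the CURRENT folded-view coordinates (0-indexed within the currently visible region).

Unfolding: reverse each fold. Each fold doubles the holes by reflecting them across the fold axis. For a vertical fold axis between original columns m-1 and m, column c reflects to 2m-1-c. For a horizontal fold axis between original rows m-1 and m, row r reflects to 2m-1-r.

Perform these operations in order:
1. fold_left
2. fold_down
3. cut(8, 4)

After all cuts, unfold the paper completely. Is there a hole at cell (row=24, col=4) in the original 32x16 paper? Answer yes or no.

Op 1 fold_left: fold axis v@8; visible region now rows[0,32) x cols[0,8) = 32x8
Op 2 fold_down: fold axis h@16; visible region now rows[16,32) x cols[0,8) = 16x8
Op 3 cut(8, 4): punch at orig (24,4); cuts so far [(24, 4)]; region rows[16,32) x cols[0,8) = 16x8
Unfold 1 (reflect across h@16): 2 holes -> [(7, 4), (24, 4)]
Unfold 2 (reflect across v@8): 4 holes -> [(7, 4), (7, 11), (24, 4), (24, 11)]
Holes: [(7, 4), (7, 11), (24, 4), (24, 11)]

Answer: yes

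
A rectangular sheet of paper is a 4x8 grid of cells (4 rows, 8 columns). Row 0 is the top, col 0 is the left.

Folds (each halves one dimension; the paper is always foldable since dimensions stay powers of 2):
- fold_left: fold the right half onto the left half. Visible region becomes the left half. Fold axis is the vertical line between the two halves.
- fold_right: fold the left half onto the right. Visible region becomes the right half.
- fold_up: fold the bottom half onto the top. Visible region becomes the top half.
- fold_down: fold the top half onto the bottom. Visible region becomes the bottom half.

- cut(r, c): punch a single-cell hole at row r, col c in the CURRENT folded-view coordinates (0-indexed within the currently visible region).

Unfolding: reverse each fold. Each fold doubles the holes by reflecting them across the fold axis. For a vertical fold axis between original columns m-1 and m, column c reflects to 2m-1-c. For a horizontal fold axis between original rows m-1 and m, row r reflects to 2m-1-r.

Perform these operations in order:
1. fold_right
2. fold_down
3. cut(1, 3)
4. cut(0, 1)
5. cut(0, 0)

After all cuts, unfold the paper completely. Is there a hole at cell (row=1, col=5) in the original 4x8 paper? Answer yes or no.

Answer: yes

Derivation:
Op 1 fold_right: fold axis v@4; visible region now rows[0,4) x cols[4,8) = 4x4
Op 2 fold_down: fold axis h@2; visible region now rows[2,4) x cols[4,8) = 2x4
Op 3 cut(1, 3): punch at orig (3,7); cuts so far [(3, 7)]; region rows[2,4) x cols[4,8) = 2x4
Op 4 cut(0, 1): punch at orig (2,5); cuts so far [(2, 5), (3, 7)]; region rows[2,4) x cols[4,8) = 2x4
Op 5 cut(0, 0): punch at orig (2,4); cuts so far [(2, 4), (2, 5), (3, 7)]; region rows[2,4) x cols[4,8) = 2x4
Unfold 1 (reflect across h@2): 6 holes -> [(0, 7), (1, 4), (1, 5), (2, 4), (2, 5), (3, 7)]
Unfold 2 (reflect across v@4): 12 holes -> [(0, 0), (0, 7), (1, 2), (1, 3), (1, 4), (1, 5), (2, 2), (2, 3), (2, 4), (2, 5), (3, 0), (3, 7)]
Holes: [(0, 0), (0, 7), (1, 2), (1, 3), (1, 4), (1, 5), (2, 2), (2, 3), (2, 4), (2, 5), (3, 0), (3, 7)]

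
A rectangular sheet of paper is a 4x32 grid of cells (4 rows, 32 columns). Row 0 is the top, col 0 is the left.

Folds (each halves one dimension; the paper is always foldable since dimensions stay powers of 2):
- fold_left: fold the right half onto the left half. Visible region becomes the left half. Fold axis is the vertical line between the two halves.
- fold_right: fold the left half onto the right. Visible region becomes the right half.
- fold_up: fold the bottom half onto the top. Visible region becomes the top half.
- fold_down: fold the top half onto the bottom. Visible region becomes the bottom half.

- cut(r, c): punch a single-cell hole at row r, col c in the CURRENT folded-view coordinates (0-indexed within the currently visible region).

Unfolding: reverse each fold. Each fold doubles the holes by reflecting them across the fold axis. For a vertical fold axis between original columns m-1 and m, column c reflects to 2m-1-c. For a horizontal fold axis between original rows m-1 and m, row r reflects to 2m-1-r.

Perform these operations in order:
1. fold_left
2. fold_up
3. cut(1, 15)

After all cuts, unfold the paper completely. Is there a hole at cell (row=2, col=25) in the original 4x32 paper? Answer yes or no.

Answer: no

Derivation:
Op 1 fold_left: fold axis v@16; visible region now rows[0,4) x cols[0,16) = 4x16
Op 2 fold_up: fold axis h@2; visible region now rows[0,2) x cols[0,16) = 2x16
Op 3 cut(1, 15): punch at orig (1,15); cuts so far [(1, 15)]; region rows[0,2) x cols[0,16) = 2x16
Unfold 1 (reflect across h@2): 2 holes -> [(1, 15), (2, 15)]
Unfold 2 (reflect across v@16): 4 holes -> [(1, 15), (1, 16), (2, 15), (2, 16)]
Holes: [(1, 15), (1, 16), (2, 15), (2, 16)]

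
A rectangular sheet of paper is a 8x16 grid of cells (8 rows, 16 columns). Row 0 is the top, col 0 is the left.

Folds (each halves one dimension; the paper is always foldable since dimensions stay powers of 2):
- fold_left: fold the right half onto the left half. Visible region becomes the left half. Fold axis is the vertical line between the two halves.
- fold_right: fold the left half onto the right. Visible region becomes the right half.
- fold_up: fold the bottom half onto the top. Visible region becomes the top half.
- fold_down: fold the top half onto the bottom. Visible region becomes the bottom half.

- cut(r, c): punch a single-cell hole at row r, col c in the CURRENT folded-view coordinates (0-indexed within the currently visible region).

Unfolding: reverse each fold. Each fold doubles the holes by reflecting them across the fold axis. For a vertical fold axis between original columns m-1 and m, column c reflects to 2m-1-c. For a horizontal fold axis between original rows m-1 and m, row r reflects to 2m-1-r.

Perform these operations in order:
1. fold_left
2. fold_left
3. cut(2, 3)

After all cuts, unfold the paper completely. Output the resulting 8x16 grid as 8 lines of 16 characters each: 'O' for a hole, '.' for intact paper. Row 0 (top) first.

Answer: ................
................
...OO......OO...
................
................
................
................
................

Derivation:
Op 1 fold_left: fold axis v@8; visible region now rows[0,8) x cols[0,8) = 8x8
Op 2 fold_left: fold axis v@4; visible region now rows[0,8) x cols[0,4) = 8x4
Op 3 cut(2, 3): punch at orig (2,3); cuts so far [(2, 3)]; region rows[0,8) x cols[0,4) = 8x4
Unfold 1 (reflect across v@4): 2 holes -> [(2, 3), (2, 4)]
Unfold 2 (reflect across v@8): 4 holes -> [(2, 3), (2, 4), (2, 11), (2, 12)]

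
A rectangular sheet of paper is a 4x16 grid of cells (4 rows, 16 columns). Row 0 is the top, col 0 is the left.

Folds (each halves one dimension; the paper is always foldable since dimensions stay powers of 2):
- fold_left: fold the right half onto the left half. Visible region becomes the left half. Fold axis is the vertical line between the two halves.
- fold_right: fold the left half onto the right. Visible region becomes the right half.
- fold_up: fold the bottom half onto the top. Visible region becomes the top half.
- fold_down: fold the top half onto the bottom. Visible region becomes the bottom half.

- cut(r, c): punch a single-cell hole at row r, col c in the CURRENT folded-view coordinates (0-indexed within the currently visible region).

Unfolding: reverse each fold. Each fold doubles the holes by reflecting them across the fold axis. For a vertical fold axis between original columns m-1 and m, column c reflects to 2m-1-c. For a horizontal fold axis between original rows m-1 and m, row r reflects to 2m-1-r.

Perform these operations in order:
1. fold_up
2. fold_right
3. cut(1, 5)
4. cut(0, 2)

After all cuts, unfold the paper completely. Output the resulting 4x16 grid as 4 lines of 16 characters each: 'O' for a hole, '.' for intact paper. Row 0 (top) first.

Op 1 fold_up: fold axis h@2; visible region now rows[0,2) x cols[0,16) = 2x16
Op 2 fold_right: fold axis v@8; visible region now rows[0,2) x cols[8,16) = 2x8
Op 3 cut(1, 5): punch at orig (1,13); cuts so far [(1, 13)]; region rows[0,2) x cols[8,16) = 2x8
Op 4 cut(0, 2): punch at orig (0,10); cuts so far [(0, 10), (1, 13)]; region rows[0,2) x cols[8,16) = 2x8
Unfold 1 (reflect across v@8): 4 holes -> [(0, 5), (0, 10), (1, 2), (1, 13)]
Unfold 2 (reflect across h@2): 8 holes -> [(0, 5), (0, 10), (1, 2), (1, 13), (2, 2), (2, 13), (3, 5), (3, 10)]

Answer: .....O....O.....
..O..........O..
..O..........O..
.....O....O.....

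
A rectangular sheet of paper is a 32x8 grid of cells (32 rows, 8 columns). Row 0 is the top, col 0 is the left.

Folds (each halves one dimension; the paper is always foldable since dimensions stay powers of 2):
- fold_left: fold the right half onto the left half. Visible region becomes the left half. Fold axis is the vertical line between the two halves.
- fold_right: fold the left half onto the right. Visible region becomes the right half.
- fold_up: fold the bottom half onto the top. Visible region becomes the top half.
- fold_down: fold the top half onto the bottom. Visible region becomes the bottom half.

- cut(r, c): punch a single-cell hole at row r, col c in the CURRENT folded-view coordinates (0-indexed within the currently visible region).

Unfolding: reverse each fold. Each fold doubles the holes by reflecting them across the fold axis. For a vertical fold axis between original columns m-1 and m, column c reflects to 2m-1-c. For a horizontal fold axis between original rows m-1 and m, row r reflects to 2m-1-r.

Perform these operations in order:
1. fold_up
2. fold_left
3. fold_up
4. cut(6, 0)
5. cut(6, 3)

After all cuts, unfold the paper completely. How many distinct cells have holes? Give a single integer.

Op 1 fold_up: fold axis h@16; visible region now rows[0,16) x cols[0,8) = 16x8
Op 2 fold_left: fold axis v@4; visible region now rows[0,16) x cols[0,4) = 16x4
Op 3 fold_up: fold axis h@8; visible region now rows[0,8) x cols[0,4) = 8x4
Op 4 cut(6, 0): punch at orig (6,0); cuts so far [(6, 0)]; region rows[0,8) x cols[0,4) = 8x4
Op 5 cut(6, 3): punch at orig (6,3); cuts so far [(6, 0), (6, 3)]; region rows[0,8) x cols[0,4) = 8x4
Unfold 1 (reflect across h@8): 4 holes -> [(6, 0), (6, 3), (9, 0), (9, 3)]
Unfold 2 (reflect across v@4): 8 holes -> [(6, 0), (6, 3), (6, 4), (6, 7), (9, 0), (9, 3), (9, 4), (9, 7)]
Unfold 3 (reflect across h@16): 16 holes -> [(6, 0), (6, 3), (6, 4), (6, 7), (9, 0), (9, 3), (9, 4), (9, 7), (22, 0), (22, 3), (22, 4), (22, 7), (25, 0), (25, 3), (25, 4), (25, 7)]

Answer: 16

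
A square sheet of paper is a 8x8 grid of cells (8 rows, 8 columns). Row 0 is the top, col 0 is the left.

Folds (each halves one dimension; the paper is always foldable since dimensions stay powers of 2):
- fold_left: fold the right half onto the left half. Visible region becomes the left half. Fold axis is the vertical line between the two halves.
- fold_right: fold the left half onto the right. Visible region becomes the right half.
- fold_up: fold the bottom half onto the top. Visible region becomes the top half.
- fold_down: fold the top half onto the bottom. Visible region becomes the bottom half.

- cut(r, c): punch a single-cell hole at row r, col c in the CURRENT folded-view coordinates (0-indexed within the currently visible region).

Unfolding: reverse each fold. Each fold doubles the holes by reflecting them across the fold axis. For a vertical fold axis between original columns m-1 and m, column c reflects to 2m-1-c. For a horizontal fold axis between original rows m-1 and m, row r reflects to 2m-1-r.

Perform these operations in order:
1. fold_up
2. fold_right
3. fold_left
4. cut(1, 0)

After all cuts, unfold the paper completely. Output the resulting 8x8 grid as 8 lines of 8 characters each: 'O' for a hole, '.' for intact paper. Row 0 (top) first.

Op 1 fold_up: fold axis h@4; visible region now rows[0,4) x cols[0,8) = 4x8
Op 2 fold_right: fold axis v@4; visible region now rows[0,4) x cols[4,8) = 4x4
Op 3 fold_left: fold axis v@6; visible region now rows[0,4) x cols[4,6) = 4x2
Op 4 cut(1, 0): punch at orig (1,4); cuts so far [(1, 4)]; region rows[0,4) x cols[4,6) = 4x2
Unfold 1 (reflect across v@6): 2 holes -> [(1, 4), (1, 7)]
Unfold 2 (reflect across v@4): 4 holes -> [(1, 0), (1, 3), (1, 4), (1, 7)]
Unfold 3 (reflect across h@4): 8 holes -> [(1, 0), (1, 3), (1, 4), (1, 7), (6, 0), (6, 3), (6, 4), (6, 7)]

Answer: ........
O..OO..O
........
........
........
........
O..OO..O
........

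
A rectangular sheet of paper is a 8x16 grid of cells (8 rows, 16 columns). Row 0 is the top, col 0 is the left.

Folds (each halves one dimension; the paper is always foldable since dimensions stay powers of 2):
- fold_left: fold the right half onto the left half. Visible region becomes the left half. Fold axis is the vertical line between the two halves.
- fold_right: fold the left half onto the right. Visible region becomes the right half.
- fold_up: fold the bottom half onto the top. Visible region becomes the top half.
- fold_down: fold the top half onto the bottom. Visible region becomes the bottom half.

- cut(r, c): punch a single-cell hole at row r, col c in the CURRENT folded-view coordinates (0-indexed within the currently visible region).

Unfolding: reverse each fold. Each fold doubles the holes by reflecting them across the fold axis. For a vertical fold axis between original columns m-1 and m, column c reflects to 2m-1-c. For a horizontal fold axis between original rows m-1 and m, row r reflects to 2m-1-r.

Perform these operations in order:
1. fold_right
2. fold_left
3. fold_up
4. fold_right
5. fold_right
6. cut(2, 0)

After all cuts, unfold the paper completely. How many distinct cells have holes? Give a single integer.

Op 1 fold_right: fold axis v@8; visible region now rows[0,8) x cols[8,16) = 8x8
Op 2 fold_left: fold axis v@12; visible region now rows[0,8) x cols[8,12) = 8x4
Op 3 fold_up: fold axis h@4; visible region now rows[0,4) x cols[8,12) = 4x4
Op 4 fold_right: fold axis v@10; visible region now rows[0,4) x cols[10,12) = 4x2
Op 5 fold_right: fold axis v@11; visible region now rows[0,4) x cols[11,12) = 4x1
Op 6 cut(2, 0): punch at orig (2,11); cuts so far [(2, 11)]; region rows[0,4) x cols[11,12) = 4x1
Unfold 1 (reflect across v@11): 2 holes -> [(2, 10), (2, 11)]
Unfold 2 (reflect across v@10): 4 holes -> [(2, 8), (2, 9), (2, 10), (2, 11)]
Unfold 3 (reflect across h@4): 8 holes -> [(2, 8), (2, 9), (2, 10), (2, 11), (5, 8), (5, 9), (5, 10), (5, 11)]
Unfold 4 (reflect across v@12): 16 holes -> [(2, 8), (2, 9), (2, 10), (2, 11), (2, 12), (2, 13), (2, 14), (2, 15), (5, 8), (5, 9), (5, 10), (5, 11), (5, 12), (5, 13), (5, 14), (5, 15)]
Unfold 5 (reflect across v@8): 32 holes -> [(2, 0), (2, 1), (2, 2), (2, 3), (2, 4), (2, 5), (2, 6), (2, 7), (2, 8), (2, 9), (2, 10), (2, 11), (2, 12), (2, 13), (2, 14), (2, 15), (5, 0), (5, 1), (5, 2), (5, 3), (5, 4), (5, 5), (5, 6), (5, 7), (5, 8), (5, 9), (5, 10), (5, 11), (5, 12), (5, 13), (5, 14), (5, 15)]

Answer: 32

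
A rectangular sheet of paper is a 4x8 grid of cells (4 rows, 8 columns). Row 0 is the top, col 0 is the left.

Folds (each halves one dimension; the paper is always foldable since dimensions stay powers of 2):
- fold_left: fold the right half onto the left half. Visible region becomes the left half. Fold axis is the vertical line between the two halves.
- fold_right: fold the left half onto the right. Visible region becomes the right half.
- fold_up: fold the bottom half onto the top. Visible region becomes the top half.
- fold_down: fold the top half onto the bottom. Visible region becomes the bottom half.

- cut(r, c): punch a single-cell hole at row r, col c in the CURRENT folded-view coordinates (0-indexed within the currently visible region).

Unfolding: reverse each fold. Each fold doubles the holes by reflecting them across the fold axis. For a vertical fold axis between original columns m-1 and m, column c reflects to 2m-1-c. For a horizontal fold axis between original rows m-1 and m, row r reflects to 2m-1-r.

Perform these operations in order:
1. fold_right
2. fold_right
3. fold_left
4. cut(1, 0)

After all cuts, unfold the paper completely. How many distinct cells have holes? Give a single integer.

Op 1 fold_right: fold axis v@4; visible region now rows[0,4) x cols[4,8) = 4x4
Op 2 fold_right: fold axis v@6; visible region now rows[0,4) x cols[6,8) = 4x2
Op 3 fold_left: fold axis v@7; visible region now rows[0,4) x cols[6,7) = 4x1
Op 4 cut(1, 0): punch at orig (1,6); cuts so far [(1, 6)]; region rows[0,4) x cols[6,7) = 4x1
Unfold 1 (reflect across v@7): 2 holes -> [(1, 6), (1, 7)]
Unfold 2 (reflect across v@6): 4 holes -> [(1, 4), (1, 5), (1, 6), (1, 7)]
Unfold 3 (reflect across v@4): 8 holes -> [(1, 0), (1, 1), (1, 2), (1, 3), (1, 4), (1, 5), (1, 6), (1, 7)]

Answer: 8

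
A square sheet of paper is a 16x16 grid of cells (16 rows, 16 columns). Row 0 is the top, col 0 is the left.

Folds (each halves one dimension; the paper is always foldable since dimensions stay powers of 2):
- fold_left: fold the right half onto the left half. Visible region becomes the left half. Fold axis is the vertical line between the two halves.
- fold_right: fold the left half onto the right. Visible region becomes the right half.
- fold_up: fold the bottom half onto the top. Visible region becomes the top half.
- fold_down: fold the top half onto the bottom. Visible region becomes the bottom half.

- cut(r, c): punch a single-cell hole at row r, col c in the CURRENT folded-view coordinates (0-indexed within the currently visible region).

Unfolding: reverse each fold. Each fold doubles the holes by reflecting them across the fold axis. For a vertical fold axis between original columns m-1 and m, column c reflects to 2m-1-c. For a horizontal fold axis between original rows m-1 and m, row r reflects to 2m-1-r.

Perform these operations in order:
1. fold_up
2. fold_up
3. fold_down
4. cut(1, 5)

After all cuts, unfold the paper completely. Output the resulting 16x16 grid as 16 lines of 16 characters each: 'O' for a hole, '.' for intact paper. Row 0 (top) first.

Answer: .....O..........
................
................
.....O..........
.....O..........
................
................
.....O..........
.....O..........
................
................
.....O..........
.....O..........
................
................
.....O..........

Derivation:
Op 1 fold_up: fold axis h@8; visible region now rows[0,8) x cols[0,16) = 8x16
Op 2 fold_up: fold axis h@4; visible region now rows[0,4) x cols[0,16) = 4x16
Op 3 fold_down: fold axis h@2; visible region now rows[2,4) x cols[0,16) = 2x16
Op 4 cut(1, 5): punch at orig (3,5); cuts so far [(3, 5)]; region rows[2,4) x cols[0,16) = 2x16
Unfold 1 (reflect across h@2): 2 holes -> [(0, 5), (3, 5)]
Unfold 2 (reflect across h@4): 4 holes -> [(0, 5), (3, 5), (4, 5), (7, 5)]
Unfold 3 (reflect across h@8): 8 holes -> [(0, 5), (3, 5), (4, 5), (7, 5), (8, 5), (11, 5), (12, 5), (15, 5)]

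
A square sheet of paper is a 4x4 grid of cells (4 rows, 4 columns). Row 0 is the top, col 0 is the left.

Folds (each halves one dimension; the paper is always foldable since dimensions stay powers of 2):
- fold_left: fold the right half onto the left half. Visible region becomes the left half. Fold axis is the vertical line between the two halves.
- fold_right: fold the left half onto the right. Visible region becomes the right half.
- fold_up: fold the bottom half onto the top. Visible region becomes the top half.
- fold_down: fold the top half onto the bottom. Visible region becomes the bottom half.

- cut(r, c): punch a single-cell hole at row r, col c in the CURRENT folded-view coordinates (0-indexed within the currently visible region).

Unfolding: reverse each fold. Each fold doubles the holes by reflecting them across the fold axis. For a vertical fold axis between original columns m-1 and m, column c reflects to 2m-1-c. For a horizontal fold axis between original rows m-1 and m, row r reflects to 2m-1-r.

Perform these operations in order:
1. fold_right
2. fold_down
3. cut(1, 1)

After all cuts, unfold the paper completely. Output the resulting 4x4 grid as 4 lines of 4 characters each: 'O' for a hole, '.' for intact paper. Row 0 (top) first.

Op 1 fold_right: fold axis v@2; visible region now rows[0,4) x cols[2,4) = 4x2
Op 2 fold_down: fold axis h@2; visible region now rows[2,4) x cols[2,4) = 2x2
Op 3 cut(1, 1): punch at orig (3,3); cuts so far [(3, 3)]; region rows[2,4) x cols[2,4) = 2x2
Unfold 1 (reflect across h@2): 2 holes -> [(0, 3), (3, 3)]
Unfold 2 (reflect across v@2): 4 holes -> [(0, 0), (0, 3), (3, 0), (3, 3)]

Answer: O..O
....
....
O..O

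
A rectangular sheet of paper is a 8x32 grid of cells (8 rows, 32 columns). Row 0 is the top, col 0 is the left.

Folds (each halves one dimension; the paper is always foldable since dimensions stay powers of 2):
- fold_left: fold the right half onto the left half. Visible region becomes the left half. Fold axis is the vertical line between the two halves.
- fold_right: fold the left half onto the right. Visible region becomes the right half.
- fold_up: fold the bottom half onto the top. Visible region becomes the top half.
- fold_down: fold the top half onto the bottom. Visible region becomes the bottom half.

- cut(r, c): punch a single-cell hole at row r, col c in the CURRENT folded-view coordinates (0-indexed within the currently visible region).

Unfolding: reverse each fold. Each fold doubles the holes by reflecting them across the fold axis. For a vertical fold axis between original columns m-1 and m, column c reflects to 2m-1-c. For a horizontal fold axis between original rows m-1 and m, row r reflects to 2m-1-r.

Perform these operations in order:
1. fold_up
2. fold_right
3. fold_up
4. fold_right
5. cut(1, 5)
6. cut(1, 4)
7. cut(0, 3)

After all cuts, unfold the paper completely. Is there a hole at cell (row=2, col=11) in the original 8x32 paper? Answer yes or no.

Answer: no

Derivation:
Op 1 fold_up: fold axis h@4; visible region now rows[0,4) x cols[0,32) = 4x32
Op 2 fold_right: fold axis v@16; visible region now rows[0,4) x cols[16,32) = 4x16
Op 3 fold_up: fold axis h@2; visible region now rows[0,2) x cols[16,32) = 2x16
Op 4 fold_right: fold axis v@24; visible region now rows[0,2) x cols[24,32) = 2x8
Op 5 cut(1, 5): punch at orig (1,29); cuts so far [(1, 29)]; region rows[0,2) x cols[24,32) = 2x8
Op 6 cut(1, 4): punch at orig (1,28); cuts so far [(1, 28), (1, 29)]; region rows[0,2) x cols[24,32) = 2x8
Op 7 cut(0, 3): punch at orig (0,27); cuts so far [(0, 27), (1, 28), (1, 29)]; region rows[0,2) x cols[24,32) = 2x8
Unfold 1 (reflect across v@24): 6 holes -> [(0, 20), (0, 27), (1, 18), (1, 19), (1, 28), (1, 29)]
Unfold 2 (reflect across h@2): 12 holes -> [(0, 20), (0, 27), (1, 18), (1, 19), (1, 28), (1, 29), (2, 18), (2, 19), (2, 28), (2, 29), (3, 20), (3, 27)]
Unfold 3 (reflect across v@16): 24 holes -> [(0, 4), (0, 11), (0, 20), (0, 27), (1, 2), (1, 3), (1, 12), (1, 13), (1, 18), (1, 19), (1, 28), (1, 29), (2, 2), (2, 3), (2, 12), (2, 13), (2, 18), (2, 19), (2, 28), (2, 29), (3, 4), (3, 11), (3, 20), (3, 27)]
Unfold 4 (reflect across h@4): 48 holes -> [(0, 4), (0, 11), (0, 20), (0, 27), (1, 2), (1, 3), (1, 12), (1, 13), (1, 18), (1, 19), (1, 28), (1, 29), (2, 2), (2, 3), (2, 12), (2, 13), (2, 18), (2, 19), (2, 28), (2, 29), (3, 4), (3, 11), (3, 20), (3, 27), (4, 4), (4, 11), (4, 20), (4, 27), (5, 2), (5, 3), (5, 12), (5, 13), (5, 18), (5, 19), (5, 28), (5, 29), (6, 2), (6, 3), (6, 12), (6, 13), (6, 18), (6, 19), (6, 28), (6, 29), (7, 4), (7, 11), (7, 20), (7, 27)]
Holes: [(0, 4), (0, 11), (0, 20), (0, 27), (1, 2), (1, 3), (1, 12), (1, 13), (1, 18), (1, 19), (1, 28), (1, 29), (2, 2), (2, 3), (2, 12), (2, 13), (2, 18), (2, 19), (2, 28), (2, 29), (3, 4), (3, 11), (3, 20), (3, 27), (4, 4), (4, 11), (4, 20), (4, 27), (5, 2), (5, 3), (5, 12), (5, 13), (5, 18), (5, 19), (5, 28), (5, 29), (6, 2), (6, 3), (6, 12), (6, 13), (6, 18), (6, 19), (6, 28), (6, 29), (7, 4), (7, 11), (7, 20), (7, 27)]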